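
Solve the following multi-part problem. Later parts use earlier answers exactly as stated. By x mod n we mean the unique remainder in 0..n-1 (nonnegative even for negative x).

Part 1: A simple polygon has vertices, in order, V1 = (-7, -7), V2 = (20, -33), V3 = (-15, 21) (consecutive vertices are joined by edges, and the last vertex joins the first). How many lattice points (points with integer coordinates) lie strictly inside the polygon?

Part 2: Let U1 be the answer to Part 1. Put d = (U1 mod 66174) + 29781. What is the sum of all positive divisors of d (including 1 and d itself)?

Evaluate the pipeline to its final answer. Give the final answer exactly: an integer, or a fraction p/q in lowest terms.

Part 1: cross terms: (-7*-33 - 20*-7)=371, (20*21 - -15*-33)=-75, (-15*-7 - -7*21)=252; twice the area = |548| = 548; area = 274; boundary points = 1 + 1 + 4 = 6; strictly interior points = area - boundary/2 + 1 = 272; answer 272
Part 2: U1 = 272; d = 30053; 30053 = 41 * 733; sigma = (1 + 41) * (1 + 733) = 42 * 734 = 30828; answer 30828

30828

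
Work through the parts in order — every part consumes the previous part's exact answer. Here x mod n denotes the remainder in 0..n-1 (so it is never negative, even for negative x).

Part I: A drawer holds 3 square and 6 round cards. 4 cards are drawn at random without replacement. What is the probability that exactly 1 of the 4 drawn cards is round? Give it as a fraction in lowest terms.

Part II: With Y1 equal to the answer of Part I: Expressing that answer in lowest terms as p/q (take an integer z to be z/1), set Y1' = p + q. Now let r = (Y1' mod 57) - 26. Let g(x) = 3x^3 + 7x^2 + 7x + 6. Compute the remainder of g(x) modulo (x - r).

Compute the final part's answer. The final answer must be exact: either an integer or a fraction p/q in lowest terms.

Part I: total draws C(9,4) = 126; favorable C(6,1)*C(3,3) = 6; P = 1/21; answer 1/21
Part II: Y1 = 1/21; threaded value p + q = 22; r = -4; remainder = value at the root: 3*(-4)^3 + 7*(-4)^2 + 7*(-4)^1 + 6 = (-192) + (112) + (-28) + (6) = -102; answer -102

-102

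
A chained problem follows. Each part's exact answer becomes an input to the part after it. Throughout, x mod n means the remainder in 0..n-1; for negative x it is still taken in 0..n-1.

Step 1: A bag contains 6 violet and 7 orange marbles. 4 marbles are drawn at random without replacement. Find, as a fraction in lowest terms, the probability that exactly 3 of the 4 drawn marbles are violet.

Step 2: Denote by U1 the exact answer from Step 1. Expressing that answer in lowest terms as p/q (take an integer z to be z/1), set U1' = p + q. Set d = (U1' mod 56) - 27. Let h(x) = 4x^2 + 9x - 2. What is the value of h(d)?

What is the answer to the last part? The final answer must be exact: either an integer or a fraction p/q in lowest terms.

Step 1: total draws C(13,4) = 715; favorable C(6,3)*C(7,1) = 140; P = 28/143; answer 28/143
Step 2: U1 = 28/143; threaded value p + q = 171; d = -24; 4*(-24)^2 + 9*(-24)^1 - 2 = (2304) + (-216) + (-2) = 2086; answer 2086

2086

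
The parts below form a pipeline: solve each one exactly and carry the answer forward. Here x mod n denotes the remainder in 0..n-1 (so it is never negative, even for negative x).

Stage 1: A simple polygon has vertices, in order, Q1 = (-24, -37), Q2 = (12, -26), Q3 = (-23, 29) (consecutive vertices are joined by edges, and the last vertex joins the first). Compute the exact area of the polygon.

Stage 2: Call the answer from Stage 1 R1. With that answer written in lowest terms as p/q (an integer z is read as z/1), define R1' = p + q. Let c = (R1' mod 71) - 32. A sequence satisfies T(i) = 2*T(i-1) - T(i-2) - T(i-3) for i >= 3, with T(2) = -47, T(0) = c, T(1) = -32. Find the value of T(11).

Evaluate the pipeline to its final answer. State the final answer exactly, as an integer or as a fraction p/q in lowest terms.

-819

Stage 1: cross terms: (-24*-26 - 12*-37)=1068, (12*29 - -23*-26)=-250, (-23*-37 - -24*29)=1547; twice the area = |2365| = 2365; area = 2365/2; answer 2365/2
Stage 2: R1 = 2365/2; threaded value p + q = 2367; c = -8; T(3) = 2*(-47) - 1*(-32) - 1*(-8) = -54; iterating: T(3)=-54, T(4)=-29, T(5)=43, T(6)=169, T(7)=324, T(8)=436, T(9)=379, T(10)=-2, T(11)=-819; answer -819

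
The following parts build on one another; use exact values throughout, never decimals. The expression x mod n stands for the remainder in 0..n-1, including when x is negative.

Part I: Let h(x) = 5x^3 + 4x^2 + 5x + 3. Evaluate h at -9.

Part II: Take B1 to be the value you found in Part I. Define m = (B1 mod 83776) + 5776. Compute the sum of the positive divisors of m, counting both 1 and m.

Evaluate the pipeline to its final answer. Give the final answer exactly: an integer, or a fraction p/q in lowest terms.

87360

Part I: 5*(-9)^3 + 4*(-9)^2 + 5*(-9)^1 + 3 = (-3645) + (324) + (-45) + (3) = -3363; answer -3363
Part II: B1 = -3363; m = 86189; 86189 = 79 * 1091; sigma = (1 + 79) * (1 + 1091) = 80 * 1092 = 87360; answer 87360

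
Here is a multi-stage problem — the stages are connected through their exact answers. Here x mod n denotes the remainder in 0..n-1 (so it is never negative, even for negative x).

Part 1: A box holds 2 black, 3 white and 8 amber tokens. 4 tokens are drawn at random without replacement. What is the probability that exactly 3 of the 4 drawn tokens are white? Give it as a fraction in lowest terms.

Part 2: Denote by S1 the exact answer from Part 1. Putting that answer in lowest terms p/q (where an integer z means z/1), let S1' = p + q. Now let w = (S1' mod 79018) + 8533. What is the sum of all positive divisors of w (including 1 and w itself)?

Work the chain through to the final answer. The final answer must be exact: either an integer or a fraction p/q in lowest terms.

Part 1: total draws C(13,4) = 715; favorable C(3,3)*C(10,1) = 10; P = 2/143; answer 2/143
Part 2: S1 = 2/143; threaded value p + q = 145; w = 8678; 8678 = 2 * 4339; sigma = (1 + 2) * (1 + 4339) = 3 * 4340 = 13020; answer 13020

13020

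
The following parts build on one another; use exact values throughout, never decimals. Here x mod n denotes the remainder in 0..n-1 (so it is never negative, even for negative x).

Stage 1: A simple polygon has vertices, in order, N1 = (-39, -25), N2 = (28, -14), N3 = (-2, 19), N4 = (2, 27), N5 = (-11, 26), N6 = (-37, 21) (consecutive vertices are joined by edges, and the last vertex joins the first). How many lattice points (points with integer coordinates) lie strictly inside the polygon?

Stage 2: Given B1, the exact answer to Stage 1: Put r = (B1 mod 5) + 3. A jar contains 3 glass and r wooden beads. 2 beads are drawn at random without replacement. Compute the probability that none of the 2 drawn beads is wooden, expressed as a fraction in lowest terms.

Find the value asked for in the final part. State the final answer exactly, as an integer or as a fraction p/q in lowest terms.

1/7

Stage 1: cross terms: (-39*-14 - 28*-25)=1246, (28*19 - -2*-14)=504, (-2*27 - 2*19)=-92, (2*26 - -11*27)=349, (-11*21 - -37*26)=731, (-37*-25 - -39*21)=1744; twice the area = |4482| = 4482; area = 2241; boundary points = 1 + 3 + 4 + 1 + 1 + 2 = 12; strictly interior points = area - boundary/2 + 1 = 2236; answer 2236
Stage 2: B1 = 2236; r = 4; total draws C(7,2) = 21; favorable C(3,2) = 3; P = 1/7; answer 1/7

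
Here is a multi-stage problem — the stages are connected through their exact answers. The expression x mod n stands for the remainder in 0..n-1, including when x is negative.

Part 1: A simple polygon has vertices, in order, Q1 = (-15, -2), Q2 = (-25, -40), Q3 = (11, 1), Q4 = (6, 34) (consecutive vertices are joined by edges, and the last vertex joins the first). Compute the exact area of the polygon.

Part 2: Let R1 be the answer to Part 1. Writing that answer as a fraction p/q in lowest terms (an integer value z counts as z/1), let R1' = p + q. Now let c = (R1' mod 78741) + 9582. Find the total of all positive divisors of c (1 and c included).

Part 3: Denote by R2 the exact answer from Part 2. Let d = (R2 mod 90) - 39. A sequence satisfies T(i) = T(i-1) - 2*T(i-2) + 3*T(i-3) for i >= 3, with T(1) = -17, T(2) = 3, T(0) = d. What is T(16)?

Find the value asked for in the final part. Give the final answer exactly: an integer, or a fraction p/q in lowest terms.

Part 1: cross terms: (-15*-40 - -25*-2)=550, (-25*1 - 11*-40)=415, (11*34 - 6*1)=368, (6*-2 - -15*34)=498; twice the area = |1831| = 1831; area = 1831/2; answer 1831/2
Part 2: R1 = 1831/2; threaded value p + q = 1833; c = 11415; 11415 = 3 * 5 * 761; sigma = (1 + 3) * (1 + 5) * (1 + 761) = 4 * 6 * 762 = 18288; answer 18288
Part 3: R2 = 18288; d = -21; T(3) = 1*(3) - 2*(-17) + 3*(-21) = -26; iterating: T(3)=-26, T(4)=-83, T(5)=-22, T(6)=66, T(7)=-139, T(8)=-337, T(9)=139, T(10)=396, T(11)=-893, T(12)=-1268, T(13)=1706, T(14)=1563, T(15)=-5653, T(16)=-3661; answer -3661

-3661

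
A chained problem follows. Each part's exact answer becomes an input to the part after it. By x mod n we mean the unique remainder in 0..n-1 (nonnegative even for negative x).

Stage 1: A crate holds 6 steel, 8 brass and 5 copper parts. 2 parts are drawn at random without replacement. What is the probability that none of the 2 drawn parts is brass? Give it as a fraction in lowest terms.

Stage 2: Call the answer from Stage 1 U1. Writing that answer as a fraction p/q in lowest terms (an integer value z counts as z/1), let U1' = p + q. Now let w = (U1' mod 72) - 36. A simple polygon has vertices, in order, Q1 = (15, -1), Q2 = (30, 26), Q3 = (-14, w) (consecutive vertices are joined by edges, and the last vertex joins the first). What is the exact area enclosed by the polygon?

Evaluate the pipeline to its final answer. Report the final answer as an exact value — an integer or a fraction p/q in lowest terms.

Stage 1: total draws C(19,2) = 171; favorable C(11,2) = 55; P = 55/171; answer 55/171
Stage 2: U1 = 55/171; threaded value p + q = 226; w = -26; cross terms: (15*26 - 30*-1)=420, (30*-26 - -14*26)=-416, (-14*-1 - 15*-26)=404; twice the area = |408| = 408; area = 204; answer 204

204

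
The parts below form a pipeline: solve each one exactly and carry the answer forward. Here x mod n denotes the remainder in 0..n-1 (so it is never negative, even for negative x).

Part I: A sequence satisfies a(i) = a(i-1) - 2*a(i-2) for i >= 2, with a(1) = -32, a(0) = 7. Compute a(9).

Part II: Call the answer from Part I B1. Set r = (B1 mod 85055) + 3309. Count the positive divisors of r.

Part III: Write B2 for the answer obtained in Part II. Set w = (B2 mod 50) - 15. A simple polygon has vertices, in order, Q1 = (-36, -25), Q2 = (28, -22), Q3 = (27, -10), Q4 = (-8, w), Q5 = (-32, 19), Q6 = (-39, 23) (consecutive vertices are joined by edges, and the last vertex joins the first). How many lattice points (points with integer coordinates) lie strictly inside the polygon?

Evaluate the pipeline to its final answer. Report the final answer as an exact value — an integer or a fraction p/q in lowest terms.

1481

Part I: a(2) = 1*(-32) - 2*(7) = -46; iterating: a(2)=-46, a(3)=18, a(4)=110, a(5)=74, a(6)=-146, a(7)=-294, a(8)=-2, a(9)=586; answer 586
Part II: B1 = 586; r = 3895; 3895 = 5 * 19 * 41; number of divisors = (1+1) * (1+1) * (1+1) = 8; answer 8
Part III: B2 = 8; w = -7; cross terms: (-36*-22 - 28*-25)=1492, (28*-10 - 27*-22)=314, (27*-7 - -8*-10)=-269, (-8*19 - -32*-7)=-376, (-32*23 - -39*19)=5, (-39*-25 - -36*23)=1803; twice the area = |2969| = 2969; area = 2969/2; boundary points = 1 + 1 + 1 + 2 + 1 + 3 = 9; strictly interior points = area - boundary/2 + 1 = 1481; answer 1481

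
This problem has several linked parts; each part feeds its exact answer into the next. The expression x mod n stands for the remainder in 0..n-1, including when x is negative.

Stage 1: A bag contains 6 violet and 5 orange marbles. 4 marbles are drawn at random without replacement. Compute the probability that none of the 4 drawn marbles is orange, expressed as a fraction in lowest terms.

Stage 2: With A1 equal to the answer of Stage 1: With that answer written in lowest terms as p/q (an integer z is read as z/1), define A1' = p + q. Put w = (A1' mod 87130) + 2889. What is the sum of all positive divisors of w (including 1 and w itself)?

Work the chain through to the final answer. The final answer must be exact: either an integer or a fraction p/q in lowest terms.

7056

Stage 1: total draws C(11,4) = 330; favorable C(6,4) = 15; P = 1/22; answer 1/22
Stage 2: A1 = 1/22; threaded value p + q = 23; w = 2912; 2912 = 2^5 * 7 * 13; sigma = (1 + 2 + 4 + 8 + 16 + 32) * (1 + 7) * (1 + 13) = 63 * 8 * 14 = 7056; answer 7056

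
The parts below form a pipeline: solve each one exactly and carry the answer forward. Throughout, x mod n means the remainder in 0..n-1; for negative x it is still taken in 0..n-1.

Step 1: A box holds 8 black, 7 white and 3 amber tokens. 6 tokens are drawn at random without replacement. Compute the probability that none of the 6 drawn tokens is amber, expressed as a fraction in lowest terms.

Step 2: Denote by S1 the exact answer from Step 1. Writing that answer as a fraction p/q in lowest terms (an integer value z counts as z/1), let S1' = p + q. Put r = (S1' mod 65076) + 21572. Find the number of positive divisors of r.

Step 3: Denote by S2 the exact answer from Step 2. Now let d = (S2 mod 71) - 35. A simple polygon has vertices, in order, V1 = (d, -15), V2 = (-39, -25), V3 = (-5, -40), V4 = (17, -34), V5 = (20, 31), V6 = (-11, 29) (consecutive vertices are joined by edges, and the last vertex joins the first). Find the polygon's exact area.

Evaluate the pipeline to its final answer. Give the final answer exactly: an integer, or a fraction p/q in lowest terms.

5451/2

Step 1: total draws C(18,6) = 18564; favorable C(15,6) = 5005; P = 55/204; answer 55/204
Step 2: S1 = 55/204; threaded value p + q = 259; r = 21831; 21831 = 3 * 19 * 383; number of divisors = (1+1) * (1+1) * (1+1) = 8; answer 8
Step 3: S2 = 8; d = -27; cross terms: (-27*-25 - -39*-15)=90, (-39*-40 - -5*-25)=1435, (-5*-34 - 17*-40)=850, (17*31 - 20*-34)=1207, (20*29 - -11*31)=921, (-11*-15 - -27*29)=948; twice the area = |5451| = 5451; area = 5451/2; answer 5451/2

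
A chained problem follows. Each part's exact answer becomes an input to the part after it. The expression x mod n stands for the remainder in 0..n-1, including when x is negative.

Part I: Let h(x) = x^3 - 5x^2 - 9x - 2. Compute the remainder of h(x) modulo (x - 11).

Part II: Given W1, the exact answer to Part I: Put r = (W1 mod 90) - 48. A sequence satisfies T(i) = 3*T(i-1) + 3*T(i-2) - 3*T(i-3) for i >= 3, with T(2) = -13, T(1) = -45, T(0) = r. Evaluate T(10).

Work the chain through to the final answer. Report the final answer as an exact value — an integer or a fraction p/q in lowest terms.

-1819989

Part I: remainder = value at the root: 1*(11)^3 - 5*(11)^2 - 9*(11)^1 - 2 = (1331) + (-605) + (-99) + (-2) = 625; answer 625
Part II: W1 = 625; r = 37; T(3) = 3*(-13) + 3*(-45) - 3*(37) = -285; iterating: T(3)=-285, T(4)=-759, T(5)=-3093, T(6)=-10701, T(7)=-39105, T(8)=-140139, T(9)=-505629, T(10)=-1819989; answer -1819989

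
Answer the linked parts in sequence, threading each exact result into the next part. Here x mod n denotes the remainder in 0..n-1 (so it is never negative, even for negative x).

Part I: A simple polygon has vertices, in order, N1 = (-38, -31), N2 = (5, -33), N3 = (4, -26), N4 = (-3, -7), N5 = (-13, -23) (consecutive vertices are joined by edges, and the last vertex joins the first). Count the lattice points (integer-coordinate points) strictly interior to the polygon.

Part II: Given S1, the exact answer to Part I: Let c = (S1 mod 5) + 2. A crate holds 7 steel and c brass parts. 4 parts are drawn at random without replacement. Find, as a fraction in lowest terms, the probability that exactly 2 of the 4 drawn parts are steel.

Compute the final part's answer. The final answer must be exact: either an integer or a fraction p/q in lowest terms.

63/143

Part I: cross terms: (-38*-33 - 5*-31)=1409, (5*-26 - 4*-33)=2, (4*-7 - -3*-26)=-106, (-3*-23 - -13*-7)=-22, (-13*-31 - -38*-23)=-471; twice the area = |812| = 812; area = 406; boundary points = 1 + 1 + 1 + 2 + 1 = 6; strictly interior points = area - boundary/2 + 1 = 404; answer 404
Part II: S1 = 404; c = 6; total draws C(13,4) = 715; favorable C(7,2)*C(6,2) = 315; P = 63/143; answer 63/143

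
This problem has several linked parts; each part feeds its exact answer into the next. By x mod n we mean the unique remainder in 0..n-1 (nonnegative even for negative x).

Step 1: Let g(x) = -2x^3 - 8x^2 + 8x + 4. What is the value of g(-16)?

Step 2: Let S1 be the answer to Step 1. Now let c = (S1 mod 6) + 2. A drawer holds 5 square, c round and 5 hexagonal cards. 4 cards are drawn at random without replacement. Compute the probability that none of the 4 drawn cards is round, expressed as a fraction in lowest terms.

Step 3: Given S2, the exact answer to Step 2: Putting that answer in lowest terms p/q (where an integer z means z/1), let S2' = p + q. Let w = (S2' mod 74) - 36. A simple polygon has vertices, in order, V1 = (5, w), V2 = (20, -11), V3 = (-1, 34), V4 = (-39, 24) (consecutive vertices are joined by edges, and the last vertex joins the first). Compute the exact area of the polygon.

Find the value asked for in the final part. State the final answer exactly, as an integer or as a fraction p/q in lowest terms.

Step 1: -2*(-16)^3 - 8*(-16)^2 + 8*(-16)^1 + 4 = (8192) + (-2048) + (-128) + (4) = 6020; answer 6020
Step 2: S1 = 6020; c = 4; total draws C(14,4) = 1001; favorable C(10,4) = 210; P = 30/143; answer 30/143
Step 3: S2 = 30/143; threaded value p + q = 173; w = -11; cross terms: (5*-11 - 20*-11)=165, (20*34 - -1*-11)=669, (-1*24 - -39*34)=1302, (-39*-11 - 5*24)=309; twice the area = |2445| = 2445; area = 2445/2; answer 2445/2

2445/2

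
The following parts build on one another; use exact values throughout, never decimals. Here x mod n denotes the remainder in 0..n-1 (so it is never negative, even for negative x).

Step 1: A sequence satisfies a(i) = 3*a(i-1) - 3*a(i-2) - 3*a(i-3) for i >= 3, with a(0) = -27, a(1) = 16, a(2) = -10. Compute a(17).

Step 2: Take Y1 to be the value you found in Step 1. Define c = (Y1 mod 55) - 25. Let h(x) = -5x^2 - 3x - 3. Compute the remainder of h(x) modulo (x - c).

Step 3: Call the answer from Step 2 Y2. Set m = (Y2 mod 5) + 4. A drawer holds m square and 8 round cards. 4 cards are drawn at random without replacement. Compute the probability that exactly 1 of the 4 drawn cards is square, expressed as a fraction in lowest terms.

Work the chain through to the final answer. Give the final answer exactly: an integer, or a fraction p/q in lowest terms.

Step 1: a(3) = 3*(-10) - 3*(16) - 3*(-27) = 3; iterating: a(3)=3, a(4)=-9, a(5)=-6, a(6)=0, a(7)=45, a(8)=153, a(9)=324, a(10)=378, a(11)=-297, a(12)=-2997, a(13)=-9234, a(14)=-17820, a(15)=-16767, a(16)=30861, a(17)=196344; answer 196344
Step 2: Y1 = 196344; c = 24; remainder = value at the root: -5*(24)^2 - 3*(24)^1 - 3 = (-2880) + (-72) + (-3) = -2955; answer -2955
Step 3: Y2 = -2955; m = 4; total draws C(12,4) = 495; favorable C(4,1)*C(8,3) = 224; P = 224/495; answer 224/495

224/495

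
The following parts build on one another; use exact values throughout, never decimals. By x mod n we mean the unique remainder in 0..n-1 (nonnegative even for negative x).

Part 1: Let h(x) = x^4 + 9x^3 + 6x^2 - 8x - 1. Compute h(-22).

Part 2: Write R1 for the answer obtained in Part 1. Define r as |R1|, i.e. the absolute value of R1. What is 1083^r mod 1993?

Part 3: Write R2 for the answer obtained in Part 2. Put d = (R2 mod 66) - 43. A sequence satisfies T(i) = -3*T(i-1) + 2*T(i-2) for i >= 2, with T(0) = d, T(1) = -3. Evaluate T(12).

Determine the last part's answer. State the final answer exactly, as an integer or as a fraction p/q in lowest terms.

-15123803

Part 1: 1*(-22)^4 + 9*(-22)^3 + 6*(-22)^2 - 8*(-22)^1 - 1 = (234256) + (-95832) + (2904) + (176) + (-1) = 141503; answer 141503
Part 2: R1 = 141503; r = 141503; squarings mod 1993: 1083^1=1083, 1083^2=1005, 1083^4=1567, 1083^8=113, 1083^16=811, 1083^32=31, 1083^64=961, 1083^128=762, 1083^256=681, 1083^512=1385, 1083^1024=959, 1083^2048=908, 1083^4096=1355, 1083^8192=472, 1083^16384=1561, 1083^32768=1275, 1083^65536=1330, 1083^131072=1109; 1083^141503 = 1083^1 * 1083^2 * 1083^4 * 1083^8 * 1083^16 * 1083^32 * 1083^128 * 1083^2048 * 1083^8192 * 1083^131072 = 737 (mod 1993); answer 737
Part 3: R2 = 737; d = -32; T(2) = -3*(-3) + 2*(-32) = -55; iterating: T(2)=-55, T(3)=159, T(4)=-587, T(5)=2079, T(6)=-7411, T(7)=26391, T(8)=-93995, T(9)=334767, T(10)=-1192291, T(11)=4246407, T(12)=-15123803; answer -15123803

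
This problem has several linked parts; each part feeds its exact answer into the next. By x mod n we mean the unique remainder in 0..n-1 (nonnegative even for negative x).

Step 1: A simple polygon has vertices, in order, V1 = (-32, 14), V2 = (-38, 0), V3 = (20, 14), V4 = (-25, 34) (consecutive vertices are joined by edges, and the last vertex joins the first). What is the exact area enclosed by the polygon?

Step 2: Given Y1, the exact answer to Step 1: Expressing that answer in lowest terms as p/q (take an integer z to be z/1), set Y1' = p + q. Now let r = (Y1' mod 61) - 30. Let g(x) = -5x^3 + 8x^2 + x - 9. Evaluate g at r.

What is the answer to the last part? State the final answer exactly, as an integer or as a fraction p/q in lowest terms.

-5

Step 1: cross terms: (-32*0 - -38*14)=532, (-38*14 - 20*0)=-532, (20*34 - -25*14)=1030, (-25*14 - -32*34)=738; twice the area = |1768| = 1768; area = 884; answer 884
Step 2: Y1 = 884; threaded value p + q = 885; r = 1; -5*(1)^3 + 8*(1)^2 + 1*(1)^1 - 9 = (-5) + (8) + (1) + (-9) = -5; answer -5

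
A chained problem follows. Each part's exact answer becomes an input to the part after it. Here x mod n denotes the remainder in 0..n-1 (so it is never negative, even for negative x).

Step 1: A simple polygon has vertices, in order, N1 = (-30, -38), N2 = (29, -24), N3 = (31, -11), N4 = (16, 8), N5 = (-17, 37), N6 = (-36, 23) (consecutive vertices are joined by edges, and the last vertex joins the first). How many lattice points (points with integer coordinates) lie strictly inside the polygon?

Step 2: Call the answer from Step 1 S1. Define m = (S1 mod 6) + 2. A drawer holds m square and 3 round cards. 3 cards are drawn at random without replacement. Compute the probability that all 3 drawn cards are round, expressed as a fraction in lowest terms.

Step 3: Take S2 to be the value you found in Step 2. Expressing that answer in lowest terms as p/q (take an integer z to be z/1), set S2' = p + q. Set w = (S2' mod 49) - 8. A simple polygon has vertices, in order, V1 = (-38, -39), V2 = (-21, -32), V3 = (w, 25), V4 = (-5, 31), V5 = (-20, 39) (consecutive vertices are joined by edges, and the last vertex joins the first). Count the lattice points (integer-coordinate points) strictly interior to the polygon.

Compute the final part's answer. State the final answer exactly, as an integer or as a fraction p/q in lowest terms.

Step 1: cross terms: (-30*-24 - 29*-38)=1822, (29*-11 - 31*-24)=425, (31*8 - 16*-11)=424, (16*37 - -17*8)=728, (-17*23 - -36*37)=941, (-36*-38 - -30*23)=2058; twice the area = |6398| = 6398; area = 3199; boundary points = 1 + 1 + 1 + 1 + 1 + 1 = 6; strictly interior points = area - boundary/2 + 1 = 3197; answer 3197
Step 2: S1 = 3197; m = 7; total draws C(10,3) = 120; favorable C(3,3) = 1; P = 1/120; answer 1/120
Step 3: S2 = 1/120; threaded value p + q = 121; w = 15; cross terms: (-38*-32 - -21*-39)=397, (-21*25 - 15*-32)=-45, (15*31 - -5*25)=590, (-5*39 - -20*31)=425, (-20*-39 - -38*39)=2262; twice the area = |3629| = 3629; area = 3629/2; boundary points = 1 + 3 + 2 + 1 + 6 = 13; strictly interior points = area - boundary/2 + 1 = 1809; answer 1809

1809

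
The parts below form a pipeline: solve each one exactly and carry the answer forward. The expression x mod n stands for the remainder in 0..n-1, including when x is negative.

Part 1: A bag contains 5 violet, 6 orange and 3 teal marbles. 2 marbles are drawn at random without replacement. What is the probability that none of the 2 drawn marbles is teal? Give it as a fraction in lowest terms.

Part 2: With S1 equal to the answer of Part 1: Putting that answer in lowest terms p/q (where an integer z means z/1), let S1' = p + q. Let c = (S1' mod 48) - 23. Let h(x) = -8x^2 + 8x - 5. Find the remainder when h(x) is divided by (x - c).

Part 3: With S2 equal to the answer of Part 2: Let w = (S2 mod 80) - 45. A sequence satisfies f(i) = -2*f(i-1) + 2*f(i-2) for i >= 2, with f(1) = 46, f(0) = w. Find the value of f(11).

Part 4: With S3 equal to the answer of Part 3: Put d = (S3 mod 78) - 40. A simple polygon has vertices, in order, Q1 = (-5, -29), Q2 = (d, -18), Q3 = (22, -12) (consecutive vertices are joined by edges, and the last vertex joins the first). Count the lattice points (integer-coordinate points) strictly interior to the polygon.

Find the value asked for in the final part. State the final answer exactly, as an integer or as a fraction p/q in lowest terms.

Part 1: total draws C(14,2) = 91; favorable C(11,2) = 55; P = 55/91; answer 55/91
Part 2: S1 = 55/91; threaded value p + q = 146; c = -21; remainder = value at the root: -8*(-21)^2 + 8*(-21)^1 - 5 = (-3528) + (-168) + (-5) = -3701; answer -3701
Part 3: S2 = -3701; w = 14; f(2) = -2*(46) + 2*(14) = -64; iterating: f(2)=-64, f(3)=220, f(4)=-568, f(5)=1576, f(6)=-4288, f(7)=11728, f(8)=-32032, f(9)=87520, f(10)=-239104, f(11)=653248; answer 653248
Part 4: S3 = 653248; d = 36; cross terms: (-5*-18 - 36*-29)=1134, (36*-12 - 22*-18)=-36, (22*-29 - -5*-12)=-698; twice the area = |400| = 400; area = 200; boundary points = 1 + 2 + 1 = 4; strictly interior points = area - boundary/2 + 1 = 199; answer 199

199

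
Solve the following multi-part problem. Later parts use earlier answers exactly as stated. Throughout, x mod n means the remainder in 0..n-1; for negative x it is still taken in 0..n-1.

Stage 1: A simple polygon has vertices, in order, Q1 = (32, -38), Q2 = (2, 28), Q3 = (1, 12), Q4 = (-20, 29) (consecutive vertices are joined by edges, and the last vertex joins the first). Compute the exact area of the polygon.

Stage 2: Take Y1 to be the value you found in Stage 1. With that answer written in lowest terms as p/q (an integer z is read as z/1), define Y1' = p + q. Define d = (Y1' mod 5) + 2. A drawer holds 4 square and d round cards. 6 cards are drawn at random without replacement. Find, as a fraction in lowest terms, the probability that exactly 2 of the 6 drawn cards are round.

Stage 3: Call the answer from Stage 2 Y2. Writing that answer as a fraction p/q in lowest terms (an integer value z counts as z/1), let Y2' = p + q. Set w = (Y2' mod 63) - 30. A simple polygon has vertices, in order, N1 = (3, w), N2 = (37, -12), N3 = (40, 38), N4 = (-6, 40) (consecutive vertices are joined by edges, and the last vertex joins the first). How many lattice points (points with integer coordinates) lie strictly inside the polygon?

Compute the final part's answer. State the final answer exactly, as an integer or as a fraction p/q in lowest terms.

2206

Stage 1: cross terms: (32*28 - 2*-38)=972, (2*12 - 1*28)=-4, (1*29 - -20*12)=269, (-20*-38 - 32*29)=-168; twice the area = |1069| = 1069; area = 1069/2; answer 1069/2
Stage 2: Y1 = 1069/2; threaded value p + q = 1071; d = 3; total draws C(7,6) = 7; favorable C(3,2)*C(4,4) = 3; P = 3/7; answer 3/7
Stage 3: Y2 = 3/7; threaded value p + q = 10; w = -20; cross terms: (3*-12 - 37*-20)=704, (37*38 - 40*-12)=1886, (40*40 - -6*38)=1828, (-6*-20 - 3*40)=0; twice the area = |4418| = 4418; area = 2209; boundary points = 2 + 1 + 2 + 3 = 8; strictly interior points = area - boundary/2 + 1 = 2206; answer 2206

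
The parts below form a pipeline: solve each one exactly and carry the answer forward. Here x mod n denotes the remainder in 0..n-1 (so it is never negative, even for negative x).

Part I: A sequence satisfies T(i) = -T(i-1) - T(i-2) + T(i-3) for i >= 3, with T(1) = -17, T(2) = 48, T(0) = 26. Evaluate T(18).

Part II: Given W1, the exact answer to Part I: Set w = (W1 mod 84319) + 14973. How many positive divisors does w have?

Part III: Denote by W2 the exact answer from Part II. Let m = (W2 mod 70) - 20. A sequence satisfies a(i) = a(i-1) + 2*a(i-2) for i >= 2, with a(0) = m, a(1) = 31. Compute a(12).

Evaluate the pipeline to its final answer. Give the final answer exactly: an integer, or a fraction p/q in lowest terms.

47779

Part I: T(3) = -1*(48) - 1*(-17) + 1*(26) = -5; iterating: T(3)=-5, T(4)=-60, T(5)=113, T(6)=-58, T(7)=-115, T(8)=286, T(9)=-229, T(10)=-172, T(11)=687, T(12)=-744, T(13)=-115, T(14)=1546, T(15)=-2175, T(16)=514, T(17)=3207, T(18)=-5896; answer -5896
Part II: W1 = -5896; w = 93396; 93396 = 2^2 * 3 * 43 * 181; number of divisors = (2+1) * (1+1) * (1+1) * (1+1) = 24; answer 24
Part III: W2 = 24; m = 4; a(2) = 1*(31) + 2*(4) = 39; iterating: a(2)=39, a(3)=101, a(4)=179, a(5)=381, a(6)=739, a(7)=1501, a(8)=2979, a(9)=5981, a(10)=11939, a(11)=23901, a(12)=47779; answer 47779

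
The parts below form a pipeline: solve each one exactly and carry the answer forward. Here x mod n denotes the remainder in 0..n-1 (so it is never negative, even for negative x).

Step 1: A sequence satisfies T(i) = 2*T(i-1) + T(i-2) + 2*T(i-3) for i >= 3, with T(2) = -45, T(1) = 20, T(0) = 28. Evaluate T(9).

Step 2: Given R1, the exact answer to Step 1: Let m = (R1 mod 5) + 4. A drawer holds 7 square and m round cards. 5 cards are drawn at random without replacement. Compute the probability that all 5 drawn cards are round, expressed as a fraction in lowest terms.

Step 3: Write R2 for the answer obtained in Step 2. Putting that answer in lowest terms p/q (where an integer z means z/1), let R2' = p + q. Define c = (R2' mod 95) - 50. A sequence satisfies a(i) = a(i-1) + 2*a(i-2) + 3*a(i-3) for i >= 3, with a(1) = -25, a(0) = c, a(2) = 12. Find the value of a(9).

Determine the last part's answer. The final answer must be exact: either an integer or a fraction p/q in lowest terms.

-10430

Step 1: T(3) = 2*(-45) + 1*(20) + 2*(28) = -14; iterating: T(3)=-14, T(4)=-33, T(5)=-170, T(6)=-401, T(7)=-1038, T(8)=-2817, T(9)=-7474; answer -7474
Step 2: R1 = -7474; m = 5; total draws C(12,5) = 792; favorable C(5,5) = 1; P = 1/792; answer 1/792
Step 3: R2 = 1/792; threaded value p + q = 793; c = -17; a(3) = 1*(12) + 2*(-25) + 3*(-17) = -89; iterating: a(3)=-89, a(4)=-140, a(5)=-282, a(6)=-829, a(7)=-1813, a(8)=-4317, a(9)=-10430; answer -10430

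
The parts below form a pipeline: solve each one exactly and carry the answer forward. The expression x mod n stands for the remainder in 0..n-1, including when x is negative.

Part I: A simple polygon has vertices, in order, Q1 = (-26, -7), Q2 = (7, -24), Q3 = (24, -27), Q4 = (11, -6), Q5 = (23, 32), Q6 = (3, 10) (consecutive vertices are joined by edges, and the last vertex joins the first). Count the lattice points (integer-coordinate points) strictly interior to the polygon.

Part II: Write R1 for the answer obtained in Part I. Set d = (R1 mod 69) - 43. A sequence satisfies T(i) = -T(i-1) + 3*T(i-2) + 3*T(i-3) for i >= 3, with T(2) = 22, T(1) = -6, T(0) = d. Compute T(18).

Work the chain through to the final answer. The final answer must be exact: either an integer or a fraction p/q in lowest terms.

Part I: cross terms: (-26*-24 - 7*-7)=673, (7*-27 - 24*-24)=387, (24*-6 - 11*-27)=153, (11*32 - 23*-6)=490, (23*10 - 3*32)=134, (3*-7 - -26*10)=239; twice the area = |2076| = 2076; area = 1038; boundary points = 1 + 1 + 1 + 2 + 2 + 1 = 8; strictly interior points = area - boundary/2 + 1 = 1035; answer 1035
Part II: R1 = 1035; d = -43; T(3) = -1*(22) + 3*(-6) + 3*(-43) = -169; iterating: T(3)=-169, T(4)=217, T(5)=-658, T(6)=802, T(7)=-2125, T(8)=2557, T(9)=-6526, T(10)=7822, T(11)=-19729, T(12)=23617, T(13)=-59338, T(14)=71002, T(15)=-178165, T(16)=213157, T(17)=-534646, T(18)=639622; answer 639622

639622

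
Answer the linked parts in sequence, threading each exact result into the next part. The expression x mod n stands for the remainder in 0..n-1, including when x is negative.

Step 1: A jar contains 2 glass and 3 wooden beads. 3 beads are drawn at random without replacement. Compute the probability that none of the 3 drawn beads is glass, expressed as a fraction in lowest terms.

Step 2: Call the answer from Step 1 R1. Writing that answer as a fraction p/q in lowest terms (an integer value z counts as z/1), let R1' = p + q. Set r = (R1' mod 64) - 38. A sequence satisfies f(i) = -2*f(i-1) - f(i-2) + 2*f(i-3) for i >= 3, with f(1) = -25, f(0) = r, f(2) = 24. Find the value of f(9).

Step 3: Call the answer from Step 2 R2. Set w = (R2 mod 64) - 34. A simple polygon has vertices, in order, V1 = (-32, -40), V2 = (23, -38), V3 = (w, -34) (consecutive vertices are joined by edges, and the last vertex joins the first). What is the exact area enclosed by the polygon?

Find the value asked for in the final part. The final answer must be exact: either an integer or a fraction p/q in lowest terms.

Step 1: total draws C(5,3) = 10; favorable C(3,3) = 1; P = 1/10; answer 1/10
Step 2: R1 = 1/10; threaded value p + q = 11; r = -27; f(3) = -2*(24) - 1*(-25) + 2*(-27) = -77; iterating: f(3)=-77, f(4)=80, f(5)=-35, f(6)=-164, f(7)=523, f(8)=-952, f(9)=1053; answer 1053
Step 3: R2 = 1053; w = -5; cross terms: (-32*-38 - 23*-40)=2136, (23*-34 - -5*-38)=-972, (-5*-40 - -32*-34)=-888; twice the area = |276| = 276; area = 138; answer 138

138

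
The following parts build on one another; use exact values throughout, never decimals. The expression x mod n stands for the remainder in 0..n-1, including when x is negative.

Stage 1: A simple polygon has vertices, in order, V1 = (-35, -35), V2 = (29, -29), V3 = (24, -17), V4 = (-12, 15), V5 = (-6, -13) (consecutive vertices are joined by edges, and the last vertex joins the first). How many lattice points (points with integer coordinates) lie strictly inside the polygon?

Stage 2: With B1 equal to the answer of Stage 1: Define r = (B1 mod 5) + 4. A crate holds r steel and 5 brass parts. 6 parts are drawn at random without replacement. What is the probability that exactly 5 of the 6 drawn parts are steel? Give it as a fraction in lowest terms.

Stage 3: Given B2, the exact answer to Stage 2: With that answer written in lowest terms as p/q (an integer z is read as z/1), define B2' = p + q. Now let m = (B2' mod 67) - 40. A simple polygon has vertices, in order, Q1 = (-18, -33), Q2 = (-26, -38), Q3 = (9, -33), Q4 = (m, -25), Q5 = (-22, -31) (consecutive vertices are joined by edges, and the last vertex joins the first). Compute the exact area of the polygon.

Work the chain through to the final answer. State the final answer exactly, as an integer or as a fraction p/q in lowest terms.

Stage 1: cross terms: (-35*-29 - 29*-35)=2030, (29*-17 - 24*-29)=203, (24*15 - -12*-17)=156, (-12*-13 - -6*15)=246, (-6*-35 - -35*-13)=-245; twice the area = |2390| = 2390; area = 1195; boundary points = 2 + 1 + 4 + 2 + 1 = 10; strictly interior points = area - boundary/2 + 1 = 1191; answer 1191
Stage 2: B1 = 1191; r = 5; total draws C(10,6) = 210; favorable C(5,5)*C(5,1) = 5; P = 1/42; answer 1/42
Stage 3: B2 = 1/42; threaded value p + q = 43; m = 3; cross terms: (-18*-38 - -26*-33)=-174, (-26*-33 - 9*-38)=1200, (9*-25 - 3*-33)=-126, (3*-31 - -22*-25)=-643, (-22*-33 - -18*-31)=168; twice the area = |425| = 425; area = 425/2; answer 425/2

425/2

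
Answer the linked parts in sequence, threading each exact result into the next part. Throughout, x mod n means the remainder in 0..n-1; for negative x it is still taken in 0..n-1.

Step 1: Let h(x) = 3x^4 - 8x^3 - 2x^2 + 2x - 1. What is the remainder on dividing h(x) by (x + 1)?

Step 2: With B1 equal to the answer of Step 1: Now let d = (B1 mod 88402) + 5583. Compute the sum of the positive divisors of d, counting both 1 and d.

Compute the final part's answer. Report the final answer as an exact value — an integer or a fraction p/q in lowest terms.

Step 1: remainder = value at the root: 3*(-1)^4 - 8*(-1)^3 - 2*(-1)^2 + 2*(-1)^1 - 1 = (3) + (8) + (-2) + (-2) + (-1) = 6; answer 6
Step 2: B1 = 6; d = 5589; 5589 = 3^5 * 23; sigma = (1 + 3 + 9 + 27 + 81 + 243) * (1 + 23) = 364 * 24 = 8736; answer 8736

8736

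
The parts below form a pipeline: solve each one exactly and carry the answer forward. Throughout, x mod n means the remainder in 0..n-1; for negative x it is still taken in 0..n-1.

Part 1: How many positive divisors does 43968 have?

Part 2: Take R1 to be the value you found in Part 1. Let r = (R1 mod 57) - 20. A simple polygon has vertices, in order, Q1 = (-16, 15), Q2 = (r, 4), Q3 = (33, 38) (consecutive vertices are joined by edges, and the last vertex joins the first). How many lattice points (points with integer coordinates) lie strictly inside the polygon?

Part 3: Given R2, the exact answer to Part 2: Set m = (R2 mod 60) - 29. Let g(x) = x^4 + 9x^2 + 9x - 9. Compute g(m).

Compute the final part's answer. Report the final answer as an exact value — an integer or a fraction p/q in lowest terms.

Part 1: 43968 = 2^6 * 3 * 229; number of divisors = (6+1) * (1+1) * (1+1) = 28; answer 28
Part 2: R1 = 28; r = 8; cross terms: (-16*4 - 8*15)=-184, (8*38 - 33*4)=172, (33*15 - -16*38)=1103; twice the area = |1091| = 1091; area = 1091/2; boundary points = 1 + 1 + 1 = 3; strictly interior points = area - boundary/2 + 1 = 545; answer 545
Part 3: R2 = 545; m = -24; 1*(-24)^4 + 9*(-24)^2 + 9*(-24)^1 - 9 = (331776) + (5184) + (-216) + (-9) = 336735; answer 336735

336735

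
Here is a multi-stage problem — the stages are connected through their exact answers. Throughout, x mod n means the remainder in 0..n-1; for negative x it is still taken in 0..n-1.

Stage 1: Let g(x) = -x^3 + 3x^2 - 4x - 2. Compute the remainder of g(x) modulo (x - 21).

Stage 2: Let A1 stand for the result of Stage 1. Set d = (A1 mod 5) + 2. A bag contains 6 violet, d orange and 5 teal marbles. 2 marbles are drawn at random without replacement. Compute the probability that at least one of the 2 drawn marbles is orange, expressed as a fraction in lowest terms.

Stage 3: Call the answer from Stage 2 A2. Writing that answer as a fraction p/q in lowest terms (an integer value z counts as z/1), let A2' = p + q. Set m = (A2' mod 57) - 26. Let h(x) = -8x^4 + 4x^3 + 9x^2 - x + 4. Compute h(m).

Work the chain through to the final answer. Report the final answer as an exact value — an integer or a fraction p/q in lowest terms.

Stage 1: remainder = value at the root: -1*(21)^3 + 3*(21)^2 - 4*(21)^1 - 2 = (-9261) + (1323) + (-84) + (-2) = -8024; answer -8024
Stage 2: A1 = -8024; d = 3; total draws C(14,2) = 91; complement C(11,2) = 55; favorable 91 - 55 = 36; P = 36/91; answer 36/91
Stage 3: A2 = 36/91; threaded value p + q = 127; m = -13; -8*(-13)^4 + 4*(-13)^3 + 9*(-13)^2 - 1*(-13)^1 + 4 = (-228488) + (-8788) + (1521) + (13) + (4) = -235738; answer -235738

-235738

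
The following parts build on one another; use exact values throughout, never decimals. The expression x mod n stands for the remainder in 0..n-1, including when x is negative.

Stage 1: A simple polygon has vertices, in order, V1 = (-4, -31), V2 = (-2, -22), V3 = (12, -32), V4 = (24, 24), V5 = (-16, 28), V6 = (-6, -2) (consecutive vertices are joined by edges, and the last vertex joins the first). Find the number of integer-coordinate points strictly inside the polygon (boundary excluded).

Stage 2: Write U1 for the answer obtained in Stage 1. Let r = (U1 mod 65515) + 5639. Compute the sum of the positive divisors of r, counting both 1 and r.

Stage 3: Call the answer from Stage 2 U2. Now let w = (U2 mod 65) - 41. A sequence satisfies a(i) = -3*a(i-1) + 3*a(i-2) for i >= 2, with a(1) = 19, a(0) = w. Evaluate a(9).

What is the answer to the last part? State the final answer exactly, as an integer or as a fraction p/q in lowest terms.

Stage 1: cross terms: (-4*-22 - -2*-31)=26, (-2*-32 - 12*-22)=328, (12*24 - 24*-32)=1056, (24*28 - -16*24)=1056, (-16*-2 - -6*28)=200, (-6*-31 - -4*-2)=178; twice the area = |2844| = 2844; area = 1422; boundary points = 1 + 2 + 4 + 4 + 10 + 1 = 22; strictly interior points = area - boundary/2 + 1 = 1412; answer 1412
Stage 2: U1 = 1412; r = 7051; 7051 = 11 * 641; sigma = (1 + 11) * (1 + 641) = 12 * 642 = 7704; answer 7704
Stage 3: U2 = 7704; w = -7; a(2) = -3*(19) + 3*(-7) = -78; iterating: a(2)=-78, a(3)=291, a(4)=-1107, a(5)=4194, a(6)=-15903, a(7)=60291, a(8)=-228582, a(9)=866619; answer 866619

866619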